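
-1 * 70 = -70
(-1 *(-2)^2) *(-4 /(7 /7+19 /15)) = 120 /17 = 7.06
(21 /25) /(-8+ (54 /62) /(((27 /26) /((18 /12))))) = -651 /5225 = -0.12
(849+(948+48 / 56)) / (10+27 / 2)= 25170 / 329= 76.50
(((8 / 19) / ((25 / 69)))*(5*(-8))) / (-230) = 96 / 475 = 0.20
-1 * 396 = -396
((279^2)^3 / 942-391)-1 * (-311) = 157218614552987 / 314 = 500696224691.04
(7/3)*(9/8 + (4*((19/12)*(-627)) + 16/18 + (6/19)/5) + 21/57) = -190014391/20520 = -9259.96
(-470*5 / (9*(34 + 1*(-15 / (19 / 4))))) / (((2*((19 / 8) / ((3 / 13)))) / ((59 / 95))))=-55460 / 217113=-0.26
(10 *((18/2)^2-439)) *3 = -10740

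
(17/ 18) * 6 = 17/ 3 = 5.67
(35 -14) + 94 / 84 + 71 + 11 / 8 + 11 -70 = 5963 / 168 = 35.49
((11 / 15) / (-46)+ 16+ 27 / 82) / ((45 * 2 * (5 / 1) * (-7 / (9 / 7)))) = -115376 / 17327625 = -0.01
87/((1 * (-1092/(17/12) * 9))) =-0.01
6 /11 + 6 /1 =72 /11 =6.55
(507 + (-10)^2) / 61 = 607 / 61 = 9.95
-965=-965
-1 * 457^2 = -208849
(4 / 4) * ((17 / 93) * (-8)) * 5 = -680 / 93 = -7.31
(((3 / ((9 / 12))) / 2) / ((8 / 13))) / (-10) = -13 / 40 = -0.32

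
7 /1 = 7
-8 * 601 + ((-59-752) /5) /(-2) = -47269 /10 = -4726.90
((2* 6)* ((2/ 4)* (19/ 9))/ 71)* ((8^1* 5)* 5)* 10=76000/ 213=356.81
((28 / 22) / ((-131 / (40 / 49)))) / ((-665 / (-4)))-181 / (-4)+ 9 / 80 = 4868556039 / 107325680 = 45.36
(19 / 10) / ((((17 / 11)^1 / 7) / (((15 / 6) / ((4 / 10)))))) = 7315 / 136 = 53.79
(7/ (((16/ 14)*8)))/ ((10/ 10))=49/ 64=0.77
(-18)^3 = -5832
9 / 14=0.64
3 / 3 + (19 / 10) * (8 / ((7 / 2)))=5.34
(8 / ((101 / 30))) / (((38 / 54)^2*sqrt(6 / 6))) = 174960 / 36461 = 4.80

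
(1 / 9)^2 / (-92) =-1 / 7452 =-0.00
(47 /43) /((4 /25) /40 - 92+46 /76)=-111625 /9333279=-0.01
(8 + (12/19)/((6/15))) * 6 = 1092/19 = 57.47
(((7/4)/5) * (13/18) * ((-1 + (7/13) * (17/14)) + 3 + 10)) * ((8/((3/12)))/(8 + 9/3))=9.31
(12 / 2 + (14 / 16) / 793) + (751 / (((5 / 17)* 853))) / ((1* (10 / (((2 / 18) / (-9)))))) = 65720493151 / 10958149800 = 6.00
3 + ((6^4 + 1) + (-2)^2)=1304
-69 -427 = -496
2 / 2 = 1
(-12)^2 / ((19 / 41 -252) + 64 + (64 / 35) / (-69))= -14258160 / 18571559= -0.77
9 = 9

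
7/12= 0.58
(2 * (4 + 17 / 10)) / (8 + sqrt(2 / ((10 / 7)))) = 456 / 313 - 57 * sqrt(35) / 1565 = 1.24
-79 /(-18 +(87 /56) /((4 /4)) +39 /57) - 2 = 50514 /16771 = 3.01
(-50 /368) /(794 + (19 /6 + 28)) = -75 /455492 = -0.00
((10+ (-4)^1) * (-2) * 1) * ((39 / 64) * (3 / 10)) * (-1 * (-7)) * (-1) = 2457 / 160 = 15.36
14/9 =1.56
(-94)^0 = 1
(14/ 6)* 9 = 21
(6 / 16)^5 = 243 / 32768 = 0.01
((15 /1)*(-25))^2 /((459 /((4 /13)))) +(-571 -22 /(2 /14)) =-418175 /663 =-630.73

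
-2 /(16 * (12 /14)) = -7 /48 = -0.15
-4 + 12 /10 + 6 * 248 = 7426 /5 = 1485.20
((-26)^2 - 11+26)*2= 1382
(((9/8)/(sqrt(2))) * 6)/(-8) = -27 * sqrt(2)/64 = -0.60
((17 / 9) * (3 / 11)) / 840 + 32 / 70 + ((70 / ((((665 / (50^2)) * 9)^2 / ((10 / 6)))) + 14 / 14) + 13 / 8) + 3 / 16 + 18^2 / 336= 13288234961 / 540373680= 24.59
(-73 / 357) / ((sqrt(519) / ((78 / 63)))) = -1898 * sqrt(519) / 3890943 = -0.01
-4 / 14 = -2 / 7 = -0.29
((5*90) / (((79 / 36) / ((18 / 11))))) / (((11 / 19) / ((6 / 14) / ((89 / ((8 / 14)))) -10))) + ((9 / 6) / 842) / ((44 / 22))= -813541484725203 / 140401139032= -5794.41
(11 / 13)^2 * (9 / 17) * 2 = 0.76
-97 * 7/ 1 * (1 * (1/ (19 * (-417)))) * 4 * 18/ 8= 2037/ 2641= 0.77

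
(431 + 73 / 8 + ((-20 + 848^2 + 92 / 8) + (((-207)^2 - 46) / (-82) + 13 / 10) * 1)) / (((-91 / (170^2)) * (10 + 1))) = -1703921598165 / 82082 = -20758772.91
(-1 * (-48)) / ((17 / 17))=48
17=17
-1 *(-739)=739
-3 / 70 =-0.04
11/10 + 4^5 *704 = 7208971/10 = 720897.10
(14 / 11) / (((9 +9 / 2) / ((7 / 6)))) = 98 / 891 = 0.11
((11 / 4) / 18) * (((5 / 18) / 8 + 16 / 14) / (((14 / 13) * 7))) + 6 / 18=0.36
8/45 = 0.18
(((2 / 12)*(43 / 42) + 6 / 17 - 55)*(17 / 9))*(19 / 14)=-4434163 / 31752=-139.65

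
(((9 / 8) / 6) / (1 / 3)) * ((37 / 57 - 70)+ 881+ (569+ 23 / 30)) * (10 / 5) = 2362221 / 1520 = 1554.09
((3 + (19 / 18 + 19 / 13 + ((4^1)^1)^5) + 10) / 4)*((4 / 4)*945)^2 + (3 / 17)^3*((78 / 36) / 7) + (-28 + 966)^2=232958532.22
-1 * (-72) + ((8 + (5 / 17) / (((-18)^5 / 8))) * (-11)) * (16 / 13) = -473808956 / 13049829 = -36.31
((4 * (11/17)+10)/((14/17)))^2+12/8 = 23045/98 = 235.15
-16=-16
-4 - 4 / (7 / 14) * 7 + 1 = -59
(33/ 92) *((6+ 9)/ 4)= 495/ 368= 1.35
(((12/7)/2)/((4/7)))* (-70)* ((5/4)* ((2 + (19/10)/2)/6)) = -2065/32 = -64.53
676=676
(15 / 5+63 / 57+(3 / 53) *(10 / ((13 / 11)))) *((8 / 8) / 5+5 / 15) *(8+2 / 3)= 106688 / 5035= 21.19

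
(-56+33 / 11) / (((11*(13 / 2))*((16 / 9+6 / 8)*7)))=-0.04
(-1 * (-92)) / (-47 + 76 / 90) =-4140 / 2077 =-1.99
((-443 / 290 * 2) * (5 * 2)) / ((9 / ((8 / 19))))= -7088 / 4959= -1.43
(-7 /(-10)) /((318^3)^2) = 7 /10341004328346240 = 0.00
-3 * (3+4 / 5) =-57 / 5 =-11.40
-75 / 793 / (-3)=25 / 793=0.03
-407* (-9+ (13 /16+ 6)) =14245 /16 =890.31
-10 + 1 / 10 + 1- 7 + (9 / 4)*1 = -273 / 20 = -13.65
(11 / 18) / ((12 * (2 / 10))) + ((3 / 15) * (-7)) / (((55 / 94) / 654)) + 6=-92580187 / 59400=-1558.59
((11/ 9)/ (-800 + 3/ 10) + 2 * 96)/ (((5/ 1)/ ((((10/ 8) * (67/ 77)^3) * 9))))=188916157849/ 663798982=284.60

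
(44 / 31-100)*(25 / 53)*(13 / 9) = -993200 / 14787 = -67.17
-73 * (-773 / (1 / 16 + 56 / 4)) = 902864 / 225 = 4012.73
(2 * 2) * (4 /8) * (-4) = -8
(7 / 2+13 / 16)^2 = 4761 / 256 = 18.60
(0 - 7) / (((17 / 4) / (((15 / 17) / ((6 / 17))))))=-70 / 17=-4.12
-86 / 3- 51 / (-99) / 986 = -18289 / 638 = -28.67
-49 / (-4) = 49 / 4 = 12.25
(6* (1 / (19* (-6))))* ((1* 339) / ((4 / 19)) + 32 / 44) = -70883 / 836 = -84.79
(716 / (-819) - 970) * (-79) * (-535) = -41033999.62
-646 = -646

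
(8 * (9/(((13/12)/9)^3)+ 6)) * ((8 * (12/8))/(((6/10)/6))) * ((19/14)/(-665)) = -10121.93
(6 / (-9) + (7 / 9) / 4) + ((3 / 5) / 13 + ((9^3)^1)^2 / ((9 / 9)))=1243570943 / 2340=531440.57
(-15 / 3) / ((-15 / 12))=4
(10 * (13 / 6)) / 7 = 65 / 21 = 3.10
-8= -8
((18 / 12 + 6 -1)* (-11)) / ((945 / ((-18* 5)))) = 6.81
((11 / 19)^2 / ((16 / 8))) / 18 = 121 / 12996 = 0.01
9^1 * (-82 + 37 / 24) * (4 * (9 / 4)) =-52137 / 8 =-6517.12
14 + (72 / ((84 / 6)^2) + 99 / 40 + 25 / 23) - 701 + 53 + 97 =-533.07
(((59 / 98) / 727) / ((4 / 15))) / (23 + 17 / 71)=4189 / 31348240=0.00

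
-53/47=-1.13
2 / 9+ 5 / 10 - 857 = -15413 / 18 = -856.28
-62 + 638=576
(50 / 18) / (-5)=-5 / 9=-0.56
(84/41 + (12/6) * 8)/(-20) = -37/41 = -0.90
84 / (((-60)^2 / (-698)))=-2443 / 150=-16.29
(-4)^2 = 16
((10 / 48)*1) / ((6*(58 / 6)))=5 / 1392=0.00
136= 136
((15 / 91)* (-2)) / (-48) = 5 / 728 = 0.01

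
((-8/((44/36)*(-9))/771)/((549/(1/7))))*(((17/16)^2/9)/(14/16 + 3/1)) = 289/36373211028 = 0.00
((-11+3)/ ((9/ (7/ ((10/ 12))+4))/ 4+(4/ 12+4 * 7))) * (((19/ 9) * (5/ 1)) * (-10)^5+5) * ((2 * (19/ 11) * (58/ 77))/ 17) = 8308159045376/ 183284871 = 45329.21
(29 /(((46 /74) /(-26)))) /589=-27898 /13547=-2.06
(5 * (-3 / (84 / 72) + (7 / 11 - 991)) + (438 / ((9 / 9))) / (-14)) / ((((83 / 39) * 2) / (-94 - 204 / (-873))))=9746865193 / 88561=110058.21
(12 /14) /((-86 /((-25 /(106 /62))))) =2325 /15953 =0.15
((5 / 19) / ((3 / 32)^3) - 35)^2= 80869.83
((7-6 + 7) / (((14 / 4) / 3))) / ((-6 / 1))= -1.14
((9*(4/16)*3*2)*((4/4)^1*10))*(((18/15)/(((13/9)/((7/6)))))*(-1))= -1701/13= -130.85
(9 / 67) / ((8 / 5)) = 45 / 536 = 0.08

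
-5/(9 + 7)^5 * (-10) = 25/524288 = 0.00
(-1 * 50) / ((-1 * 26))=25 / 13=1.92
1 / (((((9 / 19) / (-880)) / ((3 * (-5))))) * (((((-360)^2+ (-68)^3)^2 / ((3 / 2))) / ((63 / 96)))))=5775 / 7192182784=0.00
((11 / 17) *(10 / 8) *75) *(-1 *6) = -12375 / 34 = -363.97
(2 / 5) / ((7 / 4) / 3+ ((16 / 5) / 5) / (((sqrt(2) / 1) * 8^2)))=42000 / 61241 - 360 * sqrt(2) / 61241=0.68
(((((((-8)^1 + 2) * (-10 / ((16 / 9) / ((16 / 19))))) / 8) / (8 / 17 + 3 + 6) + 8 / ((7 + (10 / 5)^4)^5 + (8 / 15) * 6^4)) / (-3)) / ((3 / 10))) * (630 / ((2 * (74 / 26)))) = -24006193953625 / 520402029899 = -46.13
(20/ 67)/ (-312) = -5/ 5226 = -0.00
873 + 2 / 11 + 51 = 10166 / 11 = 924.18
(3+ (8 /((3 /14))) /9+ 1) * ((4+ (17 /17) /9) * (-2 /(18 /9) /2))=-4070 /243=-16.75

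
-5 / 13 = -0.38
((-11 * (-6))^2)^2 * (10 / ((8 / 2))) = 47436840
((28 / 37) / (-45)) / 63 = -4 / 14985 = -0.00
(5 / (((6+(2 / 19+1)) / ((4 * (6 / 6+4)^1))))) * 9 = 380 / 3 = 126.67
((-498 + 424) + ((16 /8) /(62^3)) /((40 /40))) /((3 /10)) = -44090675 /178746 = -246.67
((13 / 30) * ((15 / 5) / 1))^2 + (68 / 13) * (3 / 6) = 5597 / 1300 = 4.31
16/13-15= -13.77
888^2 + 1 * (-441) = 788103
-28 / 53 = -0.53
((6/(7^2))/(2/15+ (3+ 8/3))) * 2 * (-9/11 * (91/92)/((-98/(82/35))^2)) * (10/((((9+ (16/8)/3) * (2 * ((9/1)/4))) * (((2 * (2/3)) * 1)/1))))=-0.00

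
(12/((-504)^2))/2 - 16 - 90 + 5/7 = -4457375/42336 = -105.29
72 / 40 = 9 / 5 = 1.80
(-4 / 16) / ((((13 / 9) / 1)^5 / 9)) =-0.36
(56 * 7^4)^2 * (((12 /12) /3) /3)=18078415936 /9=2008712881.78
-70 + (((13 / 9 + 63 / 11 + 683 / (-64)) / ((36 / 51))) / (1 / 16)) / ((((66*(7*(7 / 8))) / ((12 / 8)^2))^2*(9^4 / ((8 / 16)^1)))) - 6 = -152976626576945 / 2012850344736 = -76.00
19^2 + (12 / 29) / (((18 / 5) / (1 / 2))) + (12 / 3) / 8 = 62911 / 174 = 361.56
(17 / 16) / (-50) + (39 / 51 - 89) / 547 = -1358083 / 7439200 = -0.18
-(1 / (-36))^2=-1 / 1296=-0.00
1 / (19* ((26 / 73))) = 73 / 494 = 0.15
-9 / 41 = -0.22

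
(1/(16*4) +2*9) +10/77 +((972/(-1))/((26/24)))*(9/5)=-1596.87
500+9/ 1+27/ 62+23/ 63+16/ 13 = 25949149/ 50778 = 511.03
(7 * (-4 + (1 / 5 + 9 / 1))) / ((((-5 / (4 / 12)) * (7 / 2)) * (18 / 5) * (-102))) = 0.00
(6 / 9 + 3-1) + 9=35 / 3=11.67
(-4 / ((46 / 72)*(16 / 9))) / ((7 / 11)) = -891 / 161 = -5.53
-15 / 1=-15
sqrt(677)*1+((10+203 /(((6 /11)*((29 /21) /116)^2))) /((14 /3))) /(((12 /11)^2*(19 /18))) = sqrt(677)+476622267 /1064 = 447979.28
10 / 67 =0.15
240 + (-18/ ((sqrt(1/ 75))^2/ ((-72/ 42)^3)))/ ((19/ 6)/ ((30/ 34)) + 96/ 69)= 5677532880/ 3535987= 1605.64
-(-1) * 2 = 2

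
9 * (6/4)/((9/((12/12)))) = 3/2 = 1.50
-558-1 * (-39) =-519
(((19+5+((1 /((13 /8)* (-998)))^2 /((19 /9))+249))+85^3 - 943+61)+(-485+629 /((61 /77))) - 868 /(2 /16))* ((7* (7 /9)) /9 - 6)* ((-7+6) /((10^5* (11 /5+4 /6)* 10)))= 170193357428960063 /149011523487450000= 1.14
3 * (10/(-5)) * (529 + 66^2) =-29310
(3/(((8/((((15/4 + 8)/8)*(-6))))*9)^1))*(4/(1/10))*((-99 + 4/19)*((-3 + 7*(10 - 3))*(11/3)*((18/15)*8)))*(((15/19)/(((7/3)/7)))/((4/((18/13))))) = 9039359835/4693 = 1926136.76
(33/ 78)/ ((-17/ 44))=-242/ 221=-1.10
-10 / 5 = -2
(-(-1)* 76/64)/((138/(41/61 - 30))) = -0.25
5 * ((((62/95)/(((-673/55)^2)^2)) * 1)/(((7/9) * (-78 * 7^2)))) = -851008125/17380062353032561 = -0.00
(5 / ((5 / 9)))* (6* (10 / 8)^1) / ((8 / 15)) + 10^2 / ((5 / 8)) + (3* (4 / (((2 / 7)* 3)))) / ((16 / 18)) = 302.31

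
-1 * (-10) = 10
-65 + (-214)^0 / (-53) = -3446 / 53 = -65.02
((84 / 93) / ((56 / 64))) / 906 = 16 / 14043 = 0.00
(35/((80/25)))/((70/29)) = 4.53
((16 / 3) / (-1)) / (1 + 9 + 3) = -16 / 39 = -0.41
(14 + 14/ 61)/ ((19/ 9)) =7812/ 1159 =6.74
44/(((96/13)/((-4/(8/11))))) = -1573/48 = -32.77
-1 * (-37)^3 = 50653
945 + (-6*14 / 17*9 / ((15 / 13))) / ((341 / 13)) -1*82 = 24971467 / 28985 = 861.53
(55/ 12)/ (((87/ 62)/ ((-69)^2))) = 901945/ 58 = 15550.78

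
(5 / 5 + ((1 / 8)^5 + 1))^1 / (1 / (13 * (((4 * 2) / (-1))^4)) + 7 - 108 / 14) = -5963867 / 2129864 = -2.80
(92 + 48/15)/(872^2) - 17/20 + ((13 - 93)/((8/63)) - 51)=-681.85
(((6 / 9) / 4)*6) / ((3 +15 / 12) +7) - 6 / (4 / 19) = -2557 / 90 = -28.41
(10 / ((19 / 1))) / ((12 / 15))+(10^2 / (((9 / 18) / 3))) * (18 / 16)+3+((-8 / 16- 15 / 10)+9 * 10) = 29133 / 38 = 766.66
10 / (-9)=-10 / 9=-1.11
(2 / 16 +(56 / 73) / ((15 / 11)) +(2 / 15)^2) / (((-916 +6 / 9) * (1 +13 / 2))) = -92681 / 902061000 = -0.00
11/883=0.01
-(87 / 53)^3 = -4.42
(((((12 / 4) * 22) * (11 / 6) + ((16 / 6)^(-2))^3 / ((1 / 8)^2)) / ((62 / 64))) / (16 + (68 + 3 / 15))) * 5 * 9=66.85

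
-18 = -18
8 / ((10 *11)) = 0.07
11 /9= 1.22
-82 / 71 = -1.15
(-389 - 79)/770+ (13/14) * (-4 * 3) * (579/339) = -854412/43505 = -19.64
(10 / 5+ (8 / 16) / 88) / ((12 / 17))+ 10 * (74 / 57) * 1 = 634979 / 40128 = 15.82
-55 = -55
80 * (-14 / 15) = -224 / 3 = -74.67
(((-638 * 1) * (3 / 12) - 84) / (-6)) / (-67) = -487 / 804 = -0.61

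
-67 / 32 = -2.09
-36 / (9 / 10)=-40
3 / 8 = 0.38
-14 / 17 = -0.82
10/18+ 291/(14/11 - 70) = -103/28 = -3.68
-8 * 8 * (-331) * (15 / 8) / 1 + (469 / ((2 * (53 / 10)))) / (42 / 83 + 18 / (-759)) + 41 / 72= 64111826411 / 1610352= 39812.31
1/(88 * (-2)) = -0.01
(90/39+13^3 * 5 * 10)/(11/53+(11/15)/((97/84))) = 36708796400/281567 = 130373.22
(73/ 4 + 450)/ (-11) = -1873/ 44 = -42.57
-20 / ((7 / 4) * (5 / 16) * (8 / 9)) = -288 / 7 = -41.14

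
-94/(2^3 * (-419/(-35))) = -1645/1676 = -0.98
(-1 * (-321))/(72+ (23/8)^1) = 2568/599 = 4.29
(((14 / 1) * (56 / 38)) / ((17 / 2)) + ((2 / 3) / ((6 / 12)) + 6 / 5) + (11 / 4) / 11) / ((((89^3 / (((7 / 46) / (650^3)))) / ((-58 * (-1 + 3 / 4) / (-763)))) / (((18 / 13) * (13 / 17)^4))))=-0.00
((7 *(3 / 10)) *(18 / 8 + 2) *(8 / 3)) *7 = 833 / 5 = 166.60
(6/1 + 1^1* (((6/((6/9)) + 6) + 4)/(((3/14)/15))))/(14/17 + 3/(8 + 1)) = 68136/59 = 1154.85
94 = 94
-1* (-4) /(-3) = -4 /3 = -1.33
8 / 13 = 0.62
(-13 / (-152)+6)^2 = 855625 / 23104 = 37.03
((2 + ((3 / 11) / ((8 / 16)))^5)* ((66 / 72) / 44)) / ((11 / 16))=329878 / 5314683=0.06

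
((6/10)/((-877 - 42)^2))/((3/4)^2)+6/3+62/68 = 1254173629/430726110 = 2.91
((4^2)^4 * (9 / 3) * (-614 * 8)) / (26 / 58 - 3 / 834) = -2595261251584 / 1195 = -2171766737.73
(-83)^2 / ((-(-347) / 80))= 551120 / 347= 1588.24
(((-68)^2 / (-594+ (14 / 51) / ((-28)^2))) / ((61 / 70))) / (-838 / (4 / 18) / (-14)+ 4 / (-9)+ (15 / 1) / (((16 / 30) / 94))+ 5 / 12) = -14559773760 / 4747960553083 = -0.00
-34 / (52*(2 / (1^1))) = -17 / 52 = -0.33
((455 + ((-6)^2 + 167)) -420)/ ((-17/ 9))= -126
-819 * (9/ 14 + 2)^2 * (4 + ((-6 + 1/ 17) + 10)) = -21943701/ 476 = -46100.21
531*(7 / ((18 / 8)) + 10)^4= 11438788784 / 729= 15691068.29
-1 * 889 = -889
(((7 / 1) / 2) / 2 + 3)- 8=-13 / 4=-3.25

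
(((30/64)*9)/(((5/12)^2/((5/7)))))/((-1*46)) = -243/644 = -0.38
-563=-563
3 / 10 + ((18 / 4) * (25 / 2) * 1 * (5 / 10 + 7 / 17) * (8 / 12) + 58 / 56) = 42277 / 1190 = 35.53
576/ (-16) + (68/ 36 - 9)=-388/ 9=-43.11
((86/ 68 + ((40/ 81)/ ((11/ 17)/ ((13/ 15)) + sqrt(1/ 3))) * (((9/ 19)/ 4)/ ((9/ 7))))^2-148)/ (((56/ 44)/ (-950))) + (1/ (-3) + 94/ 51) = 534006363444125 * sqrt(3)/ 3733092280539 + 1410707451295799176729/ 12946364028909252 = 109213.30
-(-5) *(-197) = -985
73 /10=7.30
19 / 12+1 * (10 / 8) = 17 / 6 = 2.83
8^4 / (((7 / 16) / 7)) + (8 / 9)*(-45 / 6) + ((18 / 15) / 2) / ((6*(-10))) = 19658797 / 300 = 65529.32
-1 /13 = -0.08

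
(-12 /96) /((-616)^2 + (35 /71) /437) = -31027 /94187050776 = -0.00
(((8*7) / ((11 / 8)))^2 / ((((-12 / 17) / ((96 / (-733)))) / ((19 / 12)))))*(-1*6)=-259309568 / 88693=-2923.68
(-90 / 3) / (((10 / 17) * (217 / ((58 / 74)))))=-1479 / 8029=-0.18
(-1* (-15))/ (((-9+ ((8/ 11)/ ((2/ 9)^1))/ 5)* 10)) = -55/ 306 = -0.18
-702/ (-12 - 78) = 39/ 5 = 7.80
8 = 8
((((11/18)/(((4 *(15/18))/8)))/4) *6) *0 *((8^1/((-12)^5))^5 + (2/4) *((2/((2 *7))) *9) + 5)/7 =0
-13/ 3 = -4.33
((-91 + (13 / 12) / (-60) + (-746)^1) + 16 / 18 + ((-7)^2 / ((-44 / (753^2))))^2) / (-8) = -1447349235340753 / 29040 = -49839849701.82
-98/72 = -49/36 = -1.36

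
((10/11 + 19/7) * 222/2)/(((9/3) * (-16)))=-10323/1232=-8.38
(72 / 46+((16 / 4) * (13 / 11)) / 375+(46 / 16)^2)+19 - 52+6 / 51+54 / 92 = -2317579877 / 103224000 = -22.45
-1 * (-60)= 60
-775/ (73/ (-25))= 19375/ 73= 265.41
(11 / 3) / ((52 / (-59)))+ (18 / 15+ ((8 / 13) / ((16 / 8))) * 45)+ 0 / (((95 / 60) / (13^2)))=8491 / 780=10.89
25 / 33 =0.76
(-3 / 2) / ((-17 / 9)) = 27 / 34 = 0.79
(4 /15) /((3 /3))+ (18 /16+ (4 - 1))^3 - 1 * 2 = 525743 /7680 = 68.46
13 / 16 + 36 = 36.81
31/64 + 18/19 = 1741/1216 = 1.43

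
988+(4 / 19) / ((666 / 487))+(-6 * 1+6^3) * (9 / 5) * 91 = 35386.15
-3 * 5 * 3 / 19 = -45 / 19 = -2.37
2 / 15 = 0.13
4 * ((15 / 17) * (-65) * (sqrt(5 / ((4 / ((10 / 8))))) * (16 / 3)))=-26000 / 17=-1529.41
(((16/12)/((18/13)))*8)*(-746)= -155168/27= -5746.96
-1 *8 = -8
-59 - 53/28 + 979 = 25707/28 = 918.11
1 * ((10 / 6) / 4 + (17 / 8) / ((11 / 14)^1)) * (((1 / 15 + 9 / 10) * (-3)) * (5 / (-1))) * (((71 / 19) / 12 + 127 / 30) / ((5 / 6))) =468959 / 1900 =246.82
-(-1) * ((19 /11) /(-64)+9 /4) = 1565 /704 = 2.22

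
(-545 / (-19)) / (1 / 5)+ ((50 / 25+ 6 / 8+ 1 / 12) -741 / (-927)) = 147.05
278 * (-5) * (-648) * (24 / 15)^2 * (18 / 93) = 69175296 / 155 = 446292.23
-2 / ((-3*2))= 1 / 3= 0.33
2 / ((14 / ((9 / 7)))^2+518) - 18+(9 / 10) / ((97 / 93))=-428478993 / 25007570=-17.13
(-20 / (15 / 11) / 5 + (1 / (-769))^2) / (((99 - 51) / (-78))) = 338258297 / 70963320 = 4.77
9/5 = 1.80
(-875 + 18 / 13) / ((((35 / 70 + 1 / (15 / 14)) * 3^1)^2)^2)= -113570000 / 44444413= -2.56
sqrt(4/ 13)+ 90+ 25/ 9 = 2 * sqrt(13)/ 13+ 835/ 9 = 93.33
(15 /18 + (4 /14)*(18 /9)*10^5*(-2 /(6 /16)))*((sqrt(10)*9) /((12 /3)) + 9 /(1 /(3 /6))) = -38399895*sqrt(10) /56-38399895 /28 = -3539837.86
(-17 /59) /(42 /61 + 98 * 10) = -1037 /3529498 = -0.00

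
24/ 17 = 1.41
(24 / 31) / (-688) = -3 / 2666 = -0.00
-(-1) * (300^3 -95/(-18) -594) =485989403/18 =26999411.28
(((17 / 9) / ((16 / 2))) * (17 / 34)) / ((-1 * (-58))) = 17 / 8352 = 0.00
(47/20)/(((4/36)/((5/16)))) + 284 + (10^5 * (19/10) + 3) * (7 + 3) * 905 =110049756199/64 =1719527440.61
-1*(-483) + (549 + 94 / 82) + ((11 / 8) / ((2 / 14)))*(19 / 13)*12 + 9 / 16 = 10255061 / 8528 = 1202.52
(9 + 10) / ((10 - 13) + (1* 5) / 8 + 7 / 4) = -152 / 5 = -30.40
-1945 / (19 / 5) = -9725 / 19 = -511.84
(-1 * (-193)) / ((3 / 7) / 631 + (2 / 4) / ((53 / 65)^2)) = 4789238258 / 18678679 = 256.40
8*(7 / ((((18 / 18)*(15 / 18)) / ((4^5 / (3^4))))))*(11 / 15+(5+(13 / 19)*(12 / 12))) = 209764352 / 38475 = 5451.96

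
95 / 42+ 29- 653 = -26113 / 42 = -621.74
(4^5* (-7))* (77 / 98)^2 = -30976 / 7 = -4425.14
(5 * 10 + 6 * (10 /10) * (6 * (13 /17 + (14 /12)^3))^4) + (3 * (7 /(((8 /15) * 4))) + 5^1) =5571499419391141 /23380534656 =238296.49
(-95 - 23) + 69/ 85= -9961/ 85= -117.19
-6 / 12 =-1 / 2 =-0.50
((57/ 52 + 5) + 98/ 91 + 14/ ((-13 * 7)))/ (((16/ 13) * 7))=365/ 448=0.81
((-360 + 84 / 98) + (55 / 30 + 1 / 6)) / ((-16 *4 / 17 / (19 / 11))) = 201875 / 1232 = 163.86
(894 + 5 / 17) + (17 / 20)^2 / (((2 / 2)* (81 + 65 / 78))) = 1492949339 / 1669400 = 894.30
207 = 207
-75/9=-25/3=-8.33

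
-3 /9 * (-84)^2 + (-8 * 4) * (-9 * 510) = 144528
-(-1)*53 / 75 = 53 / 75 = 0.71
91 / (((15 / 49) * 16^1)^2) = 218491 / 57600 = 3.79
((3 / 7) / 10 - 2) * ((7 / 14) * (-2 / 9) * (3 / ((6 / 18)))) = 137 / 70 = 1.96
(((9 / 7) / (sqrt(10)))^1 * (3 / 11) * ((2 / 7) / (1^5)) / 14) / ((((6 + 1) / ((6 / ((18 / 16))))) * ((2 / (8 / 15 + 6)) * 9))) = 8 * sqrt(10) / 40425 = 0.00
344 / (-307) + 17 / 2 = 4531 / 614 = 7.38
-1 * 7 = -7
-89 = -89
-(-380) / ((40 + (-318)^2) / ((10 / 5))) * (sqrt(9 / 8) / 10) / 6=19 * sqrt(2) / 202328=0.00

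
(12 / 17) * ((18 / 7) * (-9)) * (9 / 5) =-17496 / 595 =-29.41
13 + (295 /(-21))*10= -2677 /21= -127.48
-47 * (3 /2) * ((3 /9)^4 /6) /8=-47 /2592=-0.02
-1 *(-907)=907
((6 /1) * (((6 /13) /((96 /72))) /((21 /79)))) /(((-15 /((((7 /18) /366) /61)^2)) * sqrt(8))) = -553 * sqrt(2) /13996483750080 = -0.00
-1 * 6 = -6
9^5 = 59049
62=62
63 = 63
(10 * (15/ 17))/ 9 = 0.98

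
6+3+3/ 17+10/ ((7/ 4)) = 1772/ 119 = 14.89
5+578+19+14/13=7840/13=603.08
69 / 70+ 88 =6229 / 70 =88.99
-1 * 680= -680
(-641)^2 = 410881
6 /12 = 1 /2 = 0.50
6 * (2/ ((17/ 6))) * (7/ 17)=504/ 289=1.74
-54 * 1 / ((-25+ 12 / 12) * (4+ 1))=9 / 20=0.45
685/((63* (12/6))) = 685/126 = 5.44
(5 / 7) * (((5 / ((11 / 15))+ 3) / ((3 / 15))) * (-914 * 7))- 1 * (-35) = -2467415 / 11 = -224310.45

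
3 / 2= 1.50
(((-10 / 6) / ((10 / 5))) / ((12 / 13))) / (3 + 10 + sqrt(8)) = -845 / 11592 + 65*sqrt(2) / 5796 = -0.06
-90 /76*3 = -135 /38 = -3.55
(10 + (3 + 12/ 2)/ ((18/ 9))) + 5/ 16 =237/ 16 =14.81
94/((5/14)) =1316/5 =263.20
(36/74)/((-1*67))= -18/2479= -0.01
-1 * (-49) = 49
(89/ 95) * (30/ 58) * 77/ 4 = 20559/ 2204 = 9.33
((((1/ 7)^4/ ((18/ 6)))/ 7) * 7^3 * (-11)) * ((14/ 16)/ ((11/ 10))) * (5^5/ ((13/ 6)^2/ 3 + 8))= -140625/ 7231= -19.45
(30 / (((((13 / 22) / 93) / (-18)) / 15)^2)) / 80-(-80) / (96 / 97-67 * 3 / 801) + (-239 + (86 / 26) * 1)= 2189540811736774 / 3233477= 677147482.95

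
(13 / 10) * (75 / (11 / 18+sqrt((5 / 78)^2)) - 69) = 21606 / 395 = 54.70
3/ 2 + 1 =5/ 2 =2.50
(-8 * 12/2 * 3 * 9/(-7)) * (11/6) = 2376/7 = 339.43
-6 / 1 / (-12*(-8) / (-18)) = 9 / 8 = 1.12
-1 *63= -63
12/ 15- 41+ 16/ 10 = -193/ 5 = -38.60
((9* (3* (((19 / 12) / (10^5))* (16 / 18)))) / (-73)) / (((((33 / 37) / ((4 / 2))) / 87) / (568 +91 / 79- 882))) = 100772941 / 317185000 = 0.32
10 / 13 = 0.77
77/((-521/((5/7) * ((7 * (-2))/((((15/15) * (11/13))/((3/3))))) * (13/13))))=910/521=1.75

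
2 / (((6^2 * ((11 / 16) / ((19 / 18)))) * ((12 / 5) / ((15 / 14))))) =475 / 12474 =0.04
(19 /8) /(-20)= -19 /160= -0.12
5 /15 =1 /3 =0.33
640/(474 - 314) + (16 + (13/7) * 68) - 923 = -5437/7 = -776.71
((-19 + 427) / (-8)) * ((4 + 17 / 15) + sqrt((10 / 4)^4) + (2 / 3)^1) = -12291 / 20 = -614.55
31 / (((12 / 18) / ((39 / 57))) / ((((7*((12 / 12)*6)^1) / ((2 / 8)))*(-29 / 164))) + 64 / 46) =16934463 / 742115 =22.82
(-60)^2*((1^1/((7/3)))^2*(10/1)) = 324000/49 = 6612.24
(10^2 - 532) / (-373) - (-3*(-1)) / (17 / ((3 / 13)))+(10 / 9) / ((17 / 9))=140605 / 82433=1.71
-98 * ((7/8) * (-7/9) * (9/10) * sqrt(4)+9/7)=-119/20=-5.95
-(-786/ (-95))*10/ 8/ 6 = -131/ 76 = -1.72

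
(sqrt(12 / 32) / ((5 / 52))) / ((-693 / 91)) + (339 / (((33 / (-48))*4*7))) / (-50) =678 / 1925 - 169*sqrt(6) / 495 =-0.48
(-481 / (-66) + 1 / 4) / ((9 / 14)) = 6965 / 594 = 11.73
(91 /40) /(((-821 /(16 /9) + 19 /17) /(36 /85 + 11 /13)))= -19642 /3132725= -0.01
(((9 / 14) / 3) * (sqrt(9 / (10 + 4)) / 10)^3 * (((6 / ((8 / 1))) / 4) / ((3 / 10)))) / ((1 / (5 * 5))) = 81 * sqrt(14) / 175616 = 0.00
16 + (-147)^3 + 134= -3176373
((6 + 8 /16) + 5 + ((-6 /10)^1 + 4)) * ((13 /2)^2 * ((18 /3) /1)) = 75543 /20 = 3777.15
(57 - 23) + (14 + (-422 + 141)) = -233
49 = 49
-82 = -82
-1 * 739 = -739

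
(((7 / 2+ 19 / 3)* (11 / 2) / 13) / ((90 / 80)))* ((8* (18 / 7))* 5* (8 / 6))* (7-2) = 2535.78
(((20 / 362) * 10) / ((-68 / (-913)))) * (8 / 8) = 22825 / 3077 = 7.42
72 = 72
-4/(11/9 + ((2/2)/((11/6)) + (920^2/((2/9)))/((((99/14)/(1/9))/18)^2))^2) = -4743684/110084201972336695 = -0.00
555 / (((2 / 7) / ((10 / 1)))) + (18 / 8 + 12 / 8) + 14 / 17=19429.57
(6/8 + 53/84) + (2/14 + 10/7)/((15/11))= 38/15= 2.53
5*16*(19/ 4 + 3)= 620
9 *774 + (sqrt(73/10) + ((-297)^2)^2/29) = sqrt(730)/10 + 7781029695/29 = 268311371.49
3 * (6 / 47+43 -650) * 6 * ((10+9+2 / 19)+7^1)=-254653344 / 893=-285166.12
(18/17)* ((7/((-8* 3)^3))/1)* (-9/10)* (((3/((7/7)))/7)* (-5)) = -9/8704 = -0.00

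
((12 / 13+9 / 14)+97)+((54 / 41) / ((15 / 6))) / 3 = 3684047 / 37310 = 98.74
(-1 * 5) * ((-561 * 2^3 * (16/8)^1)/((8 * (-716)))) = -2805/358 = -7.84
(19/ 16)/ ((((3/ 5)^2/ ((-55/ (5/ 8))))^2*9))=5747500/ 729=7884.09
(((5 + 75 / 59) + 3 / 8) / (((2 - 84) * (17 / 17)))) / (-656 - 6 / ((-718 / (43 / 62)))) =34911673 / 282560854888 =0.00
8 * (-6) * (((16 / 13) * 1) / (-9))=256 / 39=6.56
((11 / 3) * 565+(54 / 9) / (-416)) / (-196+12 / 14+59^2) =9048977 / 14352624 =0.63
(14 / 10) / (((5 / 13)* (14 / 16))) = 104 / 25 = 4.16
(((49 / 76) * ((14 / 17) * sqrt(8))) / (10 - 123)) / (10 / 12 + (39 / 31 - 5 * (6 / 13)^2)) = -10781862 * sqrt(2) / 1177494239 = -0.01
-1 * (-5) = 5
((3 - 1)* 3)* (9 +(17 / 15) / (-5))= 1316 / 25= 52.64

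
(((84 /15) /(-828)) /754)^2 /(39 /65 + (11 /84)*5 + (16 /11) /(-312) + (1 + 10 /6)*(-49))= -3773 /6068816287708005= -0.00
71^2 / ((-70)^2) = 1.03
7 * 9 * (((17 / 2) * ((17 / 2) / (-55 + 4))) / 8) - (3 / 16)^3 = -45723 / 4096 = -11.16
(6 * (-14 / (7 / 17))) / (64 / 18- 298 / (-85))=-78030 / 2701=-28.89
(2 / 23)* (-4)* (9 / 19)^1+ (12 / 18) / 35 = -6686 / 45885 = -0.15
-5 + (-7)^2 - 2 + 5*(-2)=32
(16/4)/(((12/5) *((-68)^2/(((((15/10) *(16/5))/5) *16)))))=0.01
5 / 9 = 0.56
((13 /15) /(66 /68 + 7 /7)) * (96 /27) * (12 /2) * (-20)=-113152 /603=-187.65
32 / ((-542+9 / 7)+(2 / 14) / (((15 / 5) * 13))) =-4368 / 73807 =-0.06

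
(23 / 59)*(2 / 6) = 23 / 177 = 0.13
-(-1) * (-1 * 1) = -1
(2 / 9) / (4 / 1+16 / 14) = 0.04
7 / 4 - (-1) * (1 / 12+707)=4253 / 6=708.83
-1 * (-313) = 313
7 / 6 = 1.17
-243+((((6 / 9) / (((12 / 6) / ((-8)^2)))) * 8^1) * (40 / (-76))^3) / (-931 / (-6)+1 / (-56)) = -8694434381 / 35755967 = -243.16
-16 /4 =-4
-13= -13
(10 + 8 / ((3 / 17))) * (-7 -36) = -7138 / 3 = -2379.33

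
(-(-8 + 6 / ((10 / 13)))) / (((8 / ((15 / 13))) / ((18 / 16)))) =27 / 832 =0.03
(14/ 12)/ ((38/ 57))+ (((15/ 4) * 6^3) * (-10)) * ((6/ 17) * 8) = -1555081/ 68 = -22868.84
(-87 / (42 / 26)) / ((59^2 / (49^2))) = -129311 / 3481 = -37.15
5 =5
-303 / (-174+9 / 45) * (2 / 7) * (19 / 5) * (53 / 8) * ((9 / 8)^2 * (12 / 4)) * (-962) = -35663457843 / 778624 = -45803.18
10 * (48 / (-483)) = -160 / 161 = -0.99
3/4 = 0.75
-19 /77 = -0.25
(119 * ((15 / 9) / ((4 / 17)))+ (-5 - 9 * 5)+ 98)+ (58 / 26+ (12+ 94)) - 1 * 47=148535 / 156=952.15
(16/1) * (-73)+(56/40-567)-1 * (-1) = -8663/5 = -1732.60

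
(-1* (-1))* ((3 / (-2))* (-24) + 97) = 133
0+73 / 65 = 73 / 65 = 1.12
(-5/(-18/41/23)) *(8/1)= 18860/9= 2095.56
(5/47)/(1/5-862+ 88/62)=-775/6267873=-0.00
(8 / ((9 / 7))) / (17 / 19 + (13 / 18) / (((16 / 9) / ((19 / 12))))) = 19456 / 4809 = 4.05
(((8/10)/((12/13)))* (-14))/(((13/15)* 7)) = -2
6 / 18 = 0.33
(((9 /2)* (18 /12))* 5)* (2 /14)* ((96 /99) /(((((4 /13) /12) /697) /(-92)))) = -900300960 /77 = -11692220.26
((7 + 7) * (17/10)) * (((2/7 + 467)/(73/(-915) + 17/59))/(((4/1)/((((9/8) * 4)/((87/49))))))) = 33821.01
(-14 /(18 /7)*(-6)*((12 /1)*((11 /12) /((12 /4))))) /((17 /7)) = 7546 /153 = 49.32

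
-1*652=-652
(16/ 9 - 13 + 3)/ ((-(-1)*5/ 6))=-148/ 15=-9.87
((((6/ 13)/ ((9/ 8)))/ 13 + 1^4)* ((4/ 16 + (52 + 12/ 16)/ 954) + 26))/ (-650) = -52499263/ 1257562800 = -0.04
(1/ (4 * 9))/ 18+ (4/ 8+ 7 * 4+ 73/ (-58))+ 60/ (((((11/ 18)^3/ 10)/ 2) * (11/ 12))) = 1585662638909/ 275133672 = 5763.24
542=542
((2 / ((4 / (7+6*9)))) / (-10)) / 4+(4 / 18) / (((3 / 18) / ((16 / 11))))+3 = 11027 / 2640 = 4.18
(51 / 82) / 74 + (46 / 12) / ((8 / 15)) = 174659 / 24272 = 7.20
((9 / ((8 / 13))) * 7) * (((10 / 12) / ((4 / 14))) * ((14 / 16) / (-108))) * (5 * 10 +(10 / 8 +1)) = -4659655 / 36864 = -126.40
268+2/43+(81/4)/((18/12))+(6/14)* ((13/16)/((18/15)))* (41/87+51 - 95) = 32192401/119712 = 268.92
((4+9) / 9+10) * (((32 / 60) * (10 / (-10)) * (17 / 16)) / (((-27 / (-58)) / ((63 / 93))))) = -355453 / 37665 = -9.44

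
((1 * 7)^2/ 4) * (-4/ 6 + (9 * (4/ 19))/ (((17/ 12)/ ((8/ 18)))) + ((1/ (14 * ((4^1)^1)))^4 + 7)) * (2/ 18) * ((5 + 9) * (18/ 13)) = 5078382509/ 27783168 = 182.79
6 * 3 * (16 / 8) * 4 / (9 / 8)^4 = 65536 / 729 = 89.90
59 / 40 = 1.48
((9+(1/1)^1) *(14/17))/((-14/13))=-130/17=-7.65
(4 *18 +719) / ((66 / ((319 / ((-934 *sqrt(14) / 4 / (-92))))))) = 150742 *sqrt(14) / 1401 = 402.59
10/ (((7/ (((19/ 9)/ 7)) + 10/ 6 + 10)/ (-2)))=-285/ 497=-0.57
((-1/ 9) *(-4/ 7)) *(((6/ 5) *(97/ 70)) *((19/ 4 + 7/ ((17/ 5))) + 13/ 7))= 5335/ 5831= 0.91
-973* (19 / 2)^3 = -6673807 / 8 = -834225.88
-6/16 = -0.38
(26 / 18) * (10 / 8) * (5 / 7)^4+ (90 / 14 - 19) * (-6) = 6560369 / 86436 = 75.90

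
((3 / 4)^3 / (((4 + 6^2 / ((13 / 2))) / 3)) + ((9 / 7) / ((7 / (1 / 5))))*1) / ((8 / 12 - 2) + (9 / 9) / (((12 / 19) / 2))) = 988227 / 10693760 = 0.09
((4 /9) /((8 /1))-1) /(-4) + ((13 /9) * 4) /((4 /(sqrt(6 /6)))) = 121 /72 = 1.68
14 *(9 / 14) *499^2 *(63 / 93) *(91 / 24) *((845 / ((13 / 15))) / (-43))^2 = 1357038798058125 / 458552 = 2959400020.19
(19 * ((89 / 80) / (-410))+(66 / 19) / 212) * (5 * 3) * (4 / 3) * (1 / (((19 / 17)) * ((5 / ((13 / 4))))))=-256721777 / 627562400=-0.41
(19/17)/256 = 19/4352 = 0.00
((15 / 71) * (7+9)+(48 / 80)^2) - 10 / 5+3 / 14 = 48571 / 24850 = 1.95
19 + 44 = 63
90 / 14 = 45 / 7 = 6.43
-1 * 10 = -10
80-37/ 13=1003/ 13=77.15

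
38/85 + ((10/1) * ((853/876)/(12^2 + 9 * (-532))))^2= 157224604414117/351683156600640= 0.45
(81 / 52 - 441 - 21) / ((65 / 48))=-287316 / 845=-340.02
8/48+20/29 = 149/174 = 0.86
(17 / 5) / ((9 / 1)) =17 / 45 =0.38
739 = 739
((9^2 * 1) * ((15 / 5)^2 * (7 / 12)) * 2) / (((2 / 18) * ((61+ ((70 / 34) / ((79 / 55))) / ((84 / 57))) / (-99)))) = -4070877426 / 332917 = -12227.90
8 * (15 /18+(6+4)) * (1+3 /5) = 416 /3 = 138.67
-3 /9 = -1 /3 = -0.33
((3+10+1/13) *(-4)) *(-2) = 1360/13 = 104.62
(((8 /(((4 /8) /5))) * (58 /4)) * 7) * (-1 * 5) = -40600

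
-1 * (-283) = 283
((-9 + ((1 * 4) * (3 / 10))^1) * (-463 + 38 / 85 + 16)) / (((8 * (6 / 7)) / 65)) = 44903131 / 1360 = 33017.01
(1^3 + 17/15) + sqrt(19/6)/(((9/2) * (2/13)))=32/15 + 13 * sqrt(114)/54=4.70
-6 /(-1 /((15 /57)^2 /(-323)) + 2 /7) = -1050 /816271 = -0.00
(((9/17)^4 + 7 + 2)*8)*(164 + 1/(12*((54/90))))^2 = 1470848337125/751689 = 1956724.57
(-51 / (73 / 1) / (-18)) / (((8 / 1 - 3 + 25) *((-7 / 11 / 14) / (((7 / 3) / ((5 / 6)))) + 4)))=1309 / 4030695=0.00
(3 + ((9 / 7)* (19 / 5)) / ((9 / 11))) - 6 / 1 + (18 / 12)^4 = 4499 / 560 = 8.03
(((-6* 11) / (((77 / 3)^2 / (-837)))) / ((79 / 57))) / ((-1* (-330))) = 429381 / 2341955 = 0.18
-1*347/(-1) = 347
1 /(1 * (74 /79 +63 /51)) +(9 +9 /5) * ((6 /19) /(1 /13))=12413989 /277115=44.80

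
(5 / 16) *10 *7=175 / 8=21.88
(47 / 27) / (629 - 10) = 47 / 16713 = 0.00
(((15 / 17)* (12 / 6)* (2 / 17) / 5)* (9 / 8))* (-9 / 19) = -243 / 10982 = -0.02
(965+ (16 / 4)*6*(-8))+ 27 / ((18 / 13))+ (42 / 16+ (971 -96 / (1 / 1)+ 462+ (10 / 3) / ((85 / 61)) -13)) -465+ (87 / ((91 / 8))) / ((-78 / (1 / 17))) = 799538413 / 482664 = 1656.51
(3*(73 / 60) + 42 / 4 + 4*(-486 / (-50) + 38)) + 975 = 1180.03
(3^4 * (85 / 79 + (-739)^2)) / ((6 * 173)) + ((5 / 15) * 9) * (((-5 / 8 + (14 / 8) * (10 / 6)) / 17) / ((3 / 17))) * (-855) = 4445283327 / 109336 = 40657.09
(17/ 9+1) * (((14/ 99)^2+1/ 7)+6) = 10993190/ 617463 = 17.80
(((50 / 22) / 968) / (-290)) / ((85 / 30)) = -15 / 5249464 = -0.00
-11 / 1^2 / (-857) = 11 / 857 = 0.01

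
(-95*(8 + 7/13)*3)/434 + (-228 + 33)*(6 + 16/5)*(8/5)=-2876.01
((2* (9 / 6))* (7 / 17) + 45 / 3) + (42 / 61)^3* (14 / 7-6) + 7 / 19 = 1121577407 / 73314863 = 15.30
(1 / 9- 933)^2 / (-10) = -35246408 / 405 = -87028.17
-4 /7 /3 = -4 /21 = -0.19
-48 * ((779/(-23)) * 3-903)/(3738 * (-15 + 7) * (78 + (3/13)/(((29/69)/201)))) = -2903654/339181759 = -0.01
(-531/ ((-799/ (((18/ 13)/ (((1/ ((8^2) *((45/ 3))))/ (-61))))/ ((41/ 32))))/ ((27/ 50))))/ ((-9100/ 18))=217617767424/ 4844237125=44.92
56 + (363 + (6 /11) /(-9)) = 13825 /33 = 418.94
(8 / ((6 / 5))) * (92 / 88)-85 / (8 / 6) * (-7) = 59825 / 132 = 453.22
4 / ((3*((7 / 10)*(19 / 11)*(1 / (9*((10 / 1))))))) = 13200 / 133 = 99.25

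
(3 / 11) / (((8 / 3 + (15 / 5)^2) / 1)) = 9 / 385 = 0.02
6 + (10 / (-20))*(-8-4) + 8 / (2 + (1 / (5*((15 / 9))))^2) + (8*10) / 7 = 27.40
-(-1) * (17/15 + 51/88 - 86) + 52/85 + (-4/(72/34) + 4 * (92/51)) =-1054885/13464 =-78.35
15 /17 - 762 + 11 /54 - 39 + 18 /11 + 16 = -7899439 /10098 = -782.28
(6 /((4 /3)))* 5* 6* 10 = 1350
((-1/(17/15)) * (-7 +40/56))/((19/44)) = 29040/2261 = 12.84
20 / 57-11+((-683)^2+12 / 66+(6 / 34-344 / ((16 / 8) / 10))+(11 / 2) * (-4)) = 4953628583 / 10659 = 464736.71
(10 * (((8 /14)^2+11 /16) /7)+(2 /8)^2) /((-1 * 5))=-8293 /27440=-0.30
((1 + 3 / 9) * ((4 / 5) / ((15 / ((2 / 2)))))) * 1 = 0.07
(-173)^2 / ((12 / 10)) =149645 / 6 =24940.83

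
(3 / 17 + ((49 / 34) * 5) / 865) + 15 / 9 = 32671 / 17646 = 1.85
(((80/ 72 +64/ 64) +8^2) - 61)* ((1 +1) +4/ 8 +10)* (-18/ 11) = -1150/ 11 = -104.55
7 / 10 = 0.70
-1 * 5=-5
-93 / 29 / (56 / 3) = -279 / 1624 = -0.17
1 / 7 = 0.14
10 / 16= 5 / 8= 0.62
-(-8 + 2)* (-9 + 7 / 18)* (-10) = 1550 / 3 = 516.67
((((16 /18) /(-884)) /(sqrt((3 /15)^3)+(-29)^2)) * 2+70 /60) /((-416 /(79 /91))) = -8103633253559 /3328445959046208 - 395 * sqrt(5) /1664222979523104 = -0.00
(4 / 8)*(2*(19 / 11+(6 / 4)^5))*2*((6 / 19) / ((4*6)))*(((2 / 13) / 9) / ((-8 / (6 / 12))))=-0.00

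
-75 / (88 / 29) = -2175 / 88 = -24.72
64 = 64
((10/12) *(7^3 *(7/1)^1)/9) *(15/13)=60025/234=256.52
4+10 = 14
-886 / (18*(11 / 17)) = -7531 / 99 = -76.07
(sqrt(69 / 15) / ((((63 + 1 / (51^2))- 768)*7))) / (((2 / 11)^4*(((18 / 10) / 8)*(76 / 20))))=-21156245*sqrt(115) / 487765264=-0.47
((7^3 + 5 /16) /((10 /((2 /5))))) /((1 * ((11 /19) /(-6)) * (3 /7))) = -730569 /2200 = -332.08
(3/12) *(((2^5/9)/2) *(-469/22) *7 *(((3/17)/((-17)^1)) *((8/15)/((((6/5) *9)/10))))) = 262640/772497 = 0.34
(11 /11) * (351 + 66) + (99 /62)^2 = 1612749 /3844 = 419.55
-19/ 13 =-1.46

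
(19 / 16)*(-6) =-57 / 8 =-7.12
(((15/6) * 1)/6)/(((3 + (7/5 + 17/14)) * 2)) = 0.04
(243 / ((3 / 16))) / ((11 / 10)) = 12960 / 11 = 1178.18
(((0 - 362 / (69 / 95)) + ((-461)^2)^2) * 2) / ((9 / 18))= 12465588284156 / 69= 180660699770.38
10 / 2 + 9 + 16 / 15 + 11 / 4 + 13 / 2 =1459 / 60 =24.32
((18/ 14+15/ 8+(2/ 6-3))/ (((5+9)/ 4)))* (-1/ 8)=-83/ 4704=-0.02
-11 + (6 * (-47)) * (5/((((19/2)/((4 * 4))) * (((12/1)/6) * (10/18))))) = -40817/19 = -2148.26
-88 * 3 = -264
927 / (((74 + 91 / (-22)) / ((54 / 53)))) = 1101276 / 81461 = 13.52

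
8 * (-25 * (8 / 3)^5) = -6553600 / 243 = -26969.55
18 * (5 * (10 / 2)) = 450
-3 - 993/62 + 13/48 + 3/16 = -13807/744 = -18.56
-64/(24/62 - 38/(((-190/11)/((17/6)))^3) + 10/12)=-77352192000/1677761293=-46.10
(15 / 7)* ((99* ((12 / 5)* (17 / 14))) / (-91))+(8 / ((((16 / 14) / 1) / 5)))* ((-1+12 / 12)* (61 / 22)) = -30294 / 4459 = -6.79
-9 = -9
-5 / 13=-0.38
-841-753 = -1594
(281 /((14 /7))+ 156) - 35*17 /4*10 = -1191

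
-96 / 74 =-48 / 37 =-1.30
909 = 909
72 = 72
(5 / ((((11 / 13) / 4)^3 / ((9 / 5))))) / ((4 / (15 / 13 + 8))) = 2895984 / 1331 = 2175.80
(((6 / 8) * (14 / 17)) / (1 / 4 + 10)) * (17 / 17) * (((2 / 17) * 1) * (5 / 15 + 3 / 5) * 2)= 784 / 59245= 0.01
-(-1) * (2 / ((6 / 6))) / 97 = 2 / 97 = 0.02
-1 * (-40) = 40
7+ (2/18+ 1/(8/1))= 521/72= 7.24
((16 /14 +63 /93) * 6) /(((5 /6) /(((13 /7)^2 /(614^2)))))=120159 /1002149617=0.00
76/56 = 19/14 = 1.36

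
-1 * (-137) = 137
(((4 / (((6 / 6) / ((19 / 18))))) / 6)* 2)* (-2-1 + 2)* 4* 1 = -152 / 27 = -5.63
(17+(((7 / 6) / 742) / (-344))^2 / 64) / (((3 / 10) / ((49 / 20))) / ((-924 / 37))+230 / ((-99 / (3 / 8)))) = -196492879477411517 / 10126496118226944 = -19.40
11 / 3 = 3.67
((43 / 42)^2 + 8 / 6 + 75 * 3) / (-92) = -401101 / 162288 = -2.47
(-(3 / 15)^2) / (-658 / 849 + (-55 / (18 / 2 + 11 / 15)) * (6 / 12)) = 247908 / 22314025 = 0.01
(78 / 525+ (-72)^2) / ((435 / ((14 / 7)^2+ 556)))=14515616 / 2175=6673.85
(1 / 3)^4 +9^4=531442 / 81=6561.01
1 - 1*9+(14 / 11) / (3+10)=-1130 / 143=-7.90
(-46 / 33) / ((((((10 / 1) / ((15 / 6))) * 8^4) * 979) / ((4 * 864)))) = -207 / 689216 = -0.00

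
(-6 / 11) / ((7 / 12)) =-0.94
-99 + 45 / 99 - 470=-6254 / 11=-568.55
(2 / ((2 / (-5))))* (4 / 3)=-20 / 3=-6.67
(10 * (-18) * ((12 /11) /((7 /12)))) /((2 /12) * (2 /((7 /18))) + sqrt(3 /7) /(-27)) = -37791360 /96151 - 233280 * sqrt(21) /96151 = -404.16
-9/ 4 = -2.25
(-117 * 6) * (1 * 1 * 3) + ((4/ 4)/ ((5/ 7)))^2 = -52601/ 25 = -2104.04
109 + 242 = 351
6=6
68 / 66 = 34 / 33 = 1.03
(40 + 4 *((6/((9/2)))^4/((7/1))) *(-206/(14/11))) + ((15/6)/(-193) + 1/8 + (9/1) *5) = -1269758251/6128136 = -207.20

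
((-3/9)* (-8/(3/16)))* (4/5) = 512/45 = 11.38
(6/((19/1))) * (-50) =-15.79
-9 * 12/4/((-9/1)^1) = 3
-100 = -100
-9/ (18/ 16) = -8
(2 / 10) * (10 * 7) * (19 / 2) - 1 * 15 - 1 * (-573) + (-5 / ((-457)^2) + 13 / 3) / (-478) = 103472252992 / 149744733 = 690.99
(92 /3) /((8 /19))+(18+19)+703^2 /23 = 2980411 /138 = 21597.18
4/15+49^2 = 36019/15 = 2401.27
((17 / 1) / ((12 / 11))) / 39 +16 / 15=1.47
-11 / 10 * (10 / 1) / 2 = -11 / 2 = -5.50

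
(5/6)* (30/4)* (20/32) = 125/32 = 3.91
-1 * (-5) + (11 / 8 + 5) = 91 / 8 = 11.38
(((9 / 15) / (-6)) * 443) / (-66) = 0.67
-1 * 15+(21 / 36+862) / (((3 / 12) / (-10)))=-34518.33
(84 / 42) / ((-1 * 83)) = -2 / 83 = -0.02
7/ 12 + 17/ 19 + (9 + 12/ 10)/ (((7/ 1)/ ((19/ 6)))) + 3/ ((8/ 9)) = 151099/ 15960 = 9.47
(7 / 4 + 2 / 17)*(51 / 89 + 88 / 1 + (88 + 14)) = 2154047 / 6052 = 355.92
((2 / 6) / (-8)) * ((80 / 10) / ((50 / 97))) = -97 / 150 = -0.65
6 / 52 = 3 / 26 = 0.12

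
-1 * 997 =-997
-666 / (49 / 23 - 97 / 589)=-338.80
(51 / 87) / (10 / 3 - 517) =-51 / 44689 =-0.00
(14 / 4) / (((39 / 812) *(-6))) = -1421 / 117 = -12.15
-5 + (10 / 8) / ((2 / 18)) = 6.25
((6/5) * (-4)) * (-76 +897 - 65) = -18144/5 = -3628.80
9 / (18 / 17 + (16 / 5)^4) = 0.08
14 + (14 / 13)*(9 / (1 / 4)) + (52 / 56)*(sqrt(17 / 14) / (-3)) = 686 / 13- 13*sqrt(238) / 588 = 52.43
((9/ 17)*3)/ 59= 27/ 1003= 0.03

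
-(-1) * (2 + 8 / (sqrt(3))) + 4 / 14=16 / 7 + 8 * sqrt(3) / 3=6.90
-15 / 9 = -5 / 3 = -1.67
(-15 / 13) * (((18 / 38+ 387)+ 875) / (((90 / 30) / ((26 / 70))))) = -23987 / 133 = -180.35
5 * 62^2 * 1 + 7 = 19227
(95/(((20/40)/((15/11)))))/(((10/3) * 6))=285/22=12.95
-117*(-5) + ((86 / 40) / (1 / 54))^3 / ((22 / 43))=67305130083 / 22000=3059324.09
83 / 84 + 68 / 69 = 1271 / 644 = 1.97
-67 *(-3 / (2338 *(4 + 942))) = 201 / 2211748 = 0.00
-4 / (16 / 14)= -7 / 2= -3.50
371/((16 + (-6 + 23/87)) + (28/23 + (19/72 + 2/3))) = 17816904/596089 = 29.89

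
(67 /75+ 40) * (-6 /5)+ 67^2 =554991 /125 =4439.93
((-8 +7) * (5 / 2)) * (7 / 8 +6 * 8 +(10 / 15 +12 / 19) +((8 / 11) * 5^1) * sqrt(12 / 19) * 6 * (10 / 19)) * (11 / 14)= -1258345 / 12768- 6000 * sqrt(57) / 2527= -116.48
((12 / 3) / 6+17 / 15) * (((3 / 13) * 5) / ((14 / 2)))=27 / 91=0.30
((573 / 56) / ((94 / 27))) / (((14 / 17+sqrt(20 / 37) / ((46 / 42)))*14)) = 5147836011 / 6776494592 -308507211*sqrt(185) / 6776494592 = 0.14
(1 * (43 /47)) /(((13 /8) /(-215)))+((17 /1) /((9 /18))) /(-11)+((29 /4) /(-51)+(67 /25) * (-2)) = -4443701381 /34277100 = -129.64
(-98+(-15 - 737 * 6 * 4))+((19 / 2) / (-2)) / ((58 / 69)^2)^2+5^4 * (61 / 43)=-32941283988769 / 1946437312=-16923.89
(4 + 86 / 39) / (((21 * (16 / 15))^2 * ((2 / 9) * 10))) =1815 / 326144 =0.01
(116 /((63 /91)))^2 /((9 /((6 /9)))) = 4548128 /2187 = 2079.62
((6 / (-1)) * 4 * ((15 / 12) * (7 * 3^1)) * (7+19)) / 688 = -4095 / 172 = -23.81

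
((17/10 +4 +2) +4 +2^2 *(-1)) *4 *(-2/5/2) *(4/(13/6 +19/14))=-6468/925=-6.99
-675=-675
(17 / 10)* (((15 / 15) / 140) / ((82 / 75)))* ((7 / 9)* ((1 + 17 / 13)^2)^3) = 258187500 / 197899169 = 1.30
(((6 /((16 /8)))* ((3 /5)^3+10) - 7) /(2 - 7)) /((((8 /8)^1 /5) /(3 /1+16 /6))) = -50252 /375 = -134.01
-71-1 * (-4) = -67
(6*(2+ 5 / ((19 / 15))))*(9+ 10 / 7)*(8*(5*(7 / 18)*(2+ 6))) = 2639680 / 57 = 46310.18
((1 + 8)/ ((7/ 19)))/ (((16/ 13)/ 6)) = 6669/ 56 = 119.09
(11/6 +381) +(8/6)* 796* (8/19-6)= -210455/38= -5538.29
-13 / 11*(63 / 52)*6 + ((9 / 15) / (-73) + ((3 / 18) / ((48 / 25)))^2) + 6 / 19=-52364179283 / 6327383040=-8.28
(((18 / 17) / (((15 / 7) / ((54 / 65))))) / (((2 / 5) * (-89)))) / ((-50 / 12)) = 6804 / 2458625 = 0.00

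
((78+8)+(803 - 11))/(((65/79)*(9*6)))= 34681/1755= 19.76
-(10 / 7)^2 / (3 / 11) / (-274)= 550 / 20139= 0.03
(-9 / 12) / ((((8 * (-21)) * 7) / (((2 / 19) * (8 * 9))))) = 9 / 1862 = 0.00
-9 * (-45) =405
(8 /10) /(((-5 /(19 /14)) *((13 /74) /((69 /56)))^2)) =-123838371 /11593400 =-10.68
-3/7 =-0.43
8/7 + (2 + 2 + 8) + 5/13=1231/91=13.53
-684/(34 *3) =-114/17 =-6.71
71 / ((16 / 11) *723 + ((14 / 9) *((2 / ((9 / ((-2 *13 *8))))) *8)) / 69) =4365009 / 64141040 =0.07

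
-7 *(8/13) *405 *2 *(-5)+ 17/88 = 19958621/1144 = 17446.35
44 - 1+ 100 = 143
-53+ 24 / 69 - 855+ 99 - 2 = -18645 / 23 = -810.65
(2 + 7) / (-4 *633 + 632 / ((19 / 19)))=-9 / 1900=-0.00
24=24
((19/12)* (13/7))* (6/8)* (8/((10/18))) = 2223/70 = 31.76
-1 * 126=-126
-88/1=-88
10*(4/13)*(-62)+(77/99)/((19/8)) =-423352/2223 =-190.44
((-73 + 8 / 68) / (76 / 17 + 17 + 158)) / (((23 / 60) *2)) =-4130 / 7797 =-0.53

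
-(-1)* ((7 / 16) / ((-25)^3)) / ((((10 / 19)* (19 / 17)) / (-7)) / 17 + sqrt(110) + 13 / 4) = 371853699 / 407082247437500 - 28647703* sqrt(110) / 101770561859375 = -0.00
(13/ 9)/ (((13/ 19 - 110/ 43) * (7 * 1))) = -10621/ 96453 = -0.11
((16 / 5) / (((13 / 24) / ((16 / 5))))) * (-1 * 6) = -36864 / 325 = -113.43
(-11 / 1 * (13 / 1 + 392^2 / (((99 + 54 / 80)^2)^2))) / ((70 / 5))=-36138738187588223 / 3537634644271854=-10.22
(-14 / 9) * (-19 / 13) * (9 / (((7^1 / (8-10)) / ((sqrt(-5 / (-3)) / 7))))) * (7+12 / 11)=-6764 * sqrt(15) / 3003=-8.72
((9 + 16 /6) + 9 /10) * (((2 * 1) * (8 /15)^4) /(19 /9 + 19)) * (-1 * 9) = -772096 /890625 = -0.87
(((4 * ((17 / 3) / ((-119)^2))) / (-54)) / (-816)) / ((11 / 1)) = 1 / 302818824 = 0.00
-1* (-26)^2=-676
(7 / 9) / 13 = 7 / 117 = 0.06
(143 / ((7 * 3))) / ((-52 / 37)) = -407 / 84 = -4.85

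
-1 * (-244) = 244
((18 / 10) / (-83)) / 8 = -9 / 3320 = -0.00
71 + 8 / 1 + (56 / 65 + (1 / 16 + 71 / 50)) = 422989 / 5200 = 81.34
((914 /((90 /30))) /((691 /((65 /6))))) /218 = 29705 /1355742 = 0.02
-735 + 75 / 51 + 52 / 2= -12028 / 17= -707.53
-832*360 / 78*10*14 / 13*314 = -168806400 / 13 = -12985107.69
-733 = -733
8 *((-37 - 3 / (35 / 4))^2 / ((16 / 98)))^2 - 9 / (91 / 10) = 583622928.21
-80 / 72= -1.11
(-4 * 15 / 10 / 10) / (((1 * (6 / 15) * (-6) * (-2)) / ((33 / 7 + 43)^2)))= -284.58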